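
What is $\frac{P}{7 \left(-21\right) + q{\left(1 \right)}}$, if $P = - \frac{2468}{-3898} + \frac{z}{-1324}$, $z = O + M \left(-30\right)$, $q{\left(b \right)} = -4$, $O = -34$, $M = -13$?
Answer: $- \frac{234993}{97412969} \approx -0.0024123$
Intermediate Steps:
$z = 356$ ($z = -34 - -390 = -34 + 390 = 356$)
$P = \frac{234993}{645119}$ ($P = - \frac{2468}{-3898} + \frac{356}{-1324} = \left(-2468\right) \left(- \frac{1}{3898}\right) + 356 \left(- \frac{1}{1324}\right) = \frac{1234}{1949} - \frac{89}{331} = \frac{234993}{645119} \approx 0.36426$)
$\frac{P}{7 \left(-21\right) + q{\left(1 \right)}} = \frac{234993}{645119 \left(7 \left(-21\right) - 4\right)} = \frac{234993}{645119 \left(-147 - 4\right)} = \frac{234993}{645119 \left(-151\right)} = \frac{234993}{645119} \left(- \frac{1}{151}\right) = - \frac{234993}{97412969}$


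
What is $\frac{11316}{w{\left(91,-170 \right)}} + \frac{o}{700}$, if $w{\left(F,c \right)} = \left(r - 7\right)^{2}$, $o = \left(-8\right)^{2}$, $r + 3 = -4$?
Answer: $\frac{70837}{1225} \approx 57.826$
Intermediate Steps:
$r = -7$ ($r = -3 - 4 = -7$)
$o = 64$
$w{\left(F,c \right)} = 196$ ($w{\left(F,c \right)} = \left(-7 - 7\right)^{2} = \left(-14\right)^{2} = 196$)
$\frac{11316}{w{\left(91,-170 \right)}} + \frac{o}{700} = \frac{11316}{196} + \frac{64}{700} = 11316 \cdot \frac{1}{196} + 64 \cdot \frac{1}{700} = \frac{2829}{49} + \frac{16}{175} = \frac{70837}{1225}$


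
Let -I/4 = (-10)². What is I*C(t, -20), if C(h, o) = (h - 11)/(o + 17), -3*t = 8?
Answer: -16400/9 ≈ -1822.2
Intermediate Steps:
t = -8/3 (t = -⅓*8 = -8/3 ≈ -2.6667)
C(h, o) = (-11 + h)/(17 + o)
I = -400 (I = -4*(-10)² = -4*100 = -400)
I*C(t, -20) = -400*(-11 - 8/3)/(17 - 20) = -400*(-41)/((-3)*3) = -(-400)*(-41)/(3*3) = -400*41/9 = -16400/9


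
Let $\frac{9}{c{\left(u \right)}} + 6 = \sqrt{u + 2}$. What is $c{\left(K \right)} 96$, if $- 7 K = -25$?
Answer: $- \frac{12096}{71} - \frac{288 \sqrt{273}}{71} \approx -237.39$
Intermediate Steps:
$K = \frac{25}{7}$ ($K = \left(- \frac{1}{7}\right) \left(-25\right) = \frac{25}{7} \approx 3.5714$)
$c{\left(u \right)} = \frac{9}{-6 + \sqrt{2 + u}}$ ($c{\left(u \right)} = \frac{9}{-6 + \sqrt{u + 2}} = \frac{9}{-6 + \sqrt{2 + u}}$)
$c{\left(K \right)} 96 = \frac{9}{-6 + \sqrt{2 + \frac{25}{7}}} \cdot 96 = \frac{9}{-6 + \sqrt{\frac{39}{7}}} \cdot 96 = \frac{9}{-6 + \frac{\sqrt{273}}{7}} \cdot 96 = \frac{864}{-6 + \frac{\sqrt{273}}{7}}$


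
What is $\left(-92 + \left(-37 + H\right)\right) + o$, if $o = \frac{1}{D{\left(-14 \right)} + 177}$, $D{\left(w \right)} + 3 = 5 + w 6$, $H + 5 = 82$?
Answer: $- \frac{4939}{95} \approx -51.99$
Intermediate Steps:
$H = 77$ ($H = -5 + 82 = 77$)
$D{\left(w \right)} = 2 + 6 w$ ($D{\left(w \right)} = -3 + \left(5 + w 6\right) = -3 + \left(5 + 6 w\right) = 2 + 6 w$)
$o = \frac{1}{95}$ ($o = \frac{1}{\left(2 + 6 \left(-14\right)\right) + 177} = \frac{1}{\left(2 - 84\right) + 177} = \frac{1}{-82 + 177} = \frac{1}{95} \approx 0.010526$)
$\left(-92 + \left(-37 + H\right)\right) + o = \left(-92 + \left(-37 + 77\right)\right) + \frac{1}{95} = \left(-92 + 40\right) + \frac{1}{95} = -52 + \frac{1}{95} = - \frac{4939}{95}$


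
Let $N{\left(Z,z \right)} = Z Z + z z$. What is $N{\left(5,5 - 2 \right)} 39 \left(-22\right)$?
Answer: $-29172$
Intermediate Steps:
$N{\left(Z,z \right)} = Z^{2} + z^{2}$
$N{\left(5,5 - 2 \right)} 39 \left(-22\right) = \left(5^{2} + \left(5 - 2\right)^{2}\right) 39 \left(-22\right) = \left(25 + \left(5 - 2\right)^{2}\right) 39 \left(-22\right) = \left(25 + 3^{2}\right) 39 \left(-22\right) = \left(25 + 9\right) 39 \left(-22\right) = 34 \cdot 39 \left(-22\right) = 1326 \left(-22\right) = -29172$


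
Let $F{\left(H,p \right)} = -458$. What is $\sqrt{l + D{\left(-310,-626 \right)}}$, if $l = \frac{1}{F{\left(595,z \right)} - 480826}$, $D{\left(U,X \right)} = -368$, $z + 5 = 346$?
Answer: $\frac{i \sqrt{2367817186297}}{80214} \approx 19.183 i$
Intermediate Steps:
$z = 341$ ($z = -5 + 346 = 341$)
$l = - \frac{1}{481284}$ ($l = \frac{1}{-458 - 480826} = \frac{1}{-481284} = - \frac{1}{481284} \approx -2.0778 \cdot 10^{-6}$)
$\sqrt{l + D{\left(-310,-626 \right)}} = \sqrt{- \frac{1}{481284} - 368} = \sqrt{- \frac{177112513}{481284}} = \frac{i \sqrt{2367817186297}}{80214}$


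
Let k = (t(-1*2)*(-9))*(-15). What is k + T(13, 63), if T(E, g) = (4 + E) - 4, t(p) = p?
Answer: -257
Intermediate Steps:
T(E, g) = E
k = -270 (k = (-1*2*(-9))*(-15) = -2*(-9)*(-15) = 18*(-15) = -270)
k + T(13, 63) = -270 + 13 = -257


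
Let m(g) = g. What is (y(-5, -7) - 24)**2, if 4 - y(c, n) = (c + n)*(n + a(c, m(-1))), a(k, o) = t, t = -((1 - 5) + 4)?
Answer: 10816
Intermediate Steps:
t = 0 (t = -(-4 + 4) = -1*0 = 0)
a(k, o) = 0
y(c, n) = 4 - n*(c + n) (y(c, n) = 4 - (c + n)*(n + 0) = 4 - (c + n)*n = 4 - n*(c + n))
(y(-5, -7) - 24)**2 = ((4 - 1*(-7)**2 - 1*(-5)*(-7)) - 24)**2 = ((4 - 1*49 - 35) - 24)**2 = ((4 - 49 - 35) - 24)**2 = (-80 - 24)**2 = (-104)**2 = 10816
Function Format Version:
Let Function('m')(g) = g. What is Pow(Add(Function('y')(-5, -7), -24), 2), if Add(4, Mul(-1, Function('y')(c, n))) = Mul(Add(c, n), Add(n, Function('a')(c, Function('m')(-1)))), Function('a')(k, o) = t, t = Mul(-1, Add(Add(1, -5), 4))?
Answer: 10816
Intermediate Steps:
t = 0 (t = Mul(-1, Add(-4, 4)) = Mul(-1, 0) = 0)
Function('a')(k, o) = 0
Function('y')(c, n) = Add(4, Mul(-1, n, Add(c, n))) (Function('y')(c, n) = Add(4, Mul(-1, Mul(Add(c, n), Add(n, 0)))) = Add(4, Mul(-1, Mul(Add(c, n), n))) = Add(4, Mul(-1, Mul(n, Add(c, n)))) = Add(4, Mul(-1, n, Add(c, n))))
Pow(Add(Function('y')(-5, -7), -24), 2) = Pow(Add(Add(4, Mul(-1, Pow(-7, 2)), Mul(-1, -5, -7)), -24), 2) = Pow(Add(Add(4, Mul(-1, 49), -35), -24), 2) = Pow(Add(Add(4, -49, -35), -24), 2) = Pow(Add(-80, -24), 2) = Pow(-104, 2) = 10816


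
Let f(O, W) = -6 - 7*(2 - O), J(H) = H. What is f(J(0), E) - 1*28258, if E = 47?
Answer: -28278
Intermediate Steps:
f(O, W) = -20 + 7*O (f(O, W) = -6 + (-14 + 7*O) = -20 + 7*O)
f(J(0), E) - 1*28258 = (-20 + 7*0) - 1*28258 = (-20 + 0) - 28258 = -20 - 28258 = -28278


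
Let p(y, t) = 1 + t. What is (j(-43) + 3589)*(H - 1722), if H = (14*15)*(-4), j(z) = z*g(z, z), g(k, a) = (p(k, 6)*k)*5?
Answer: -174994848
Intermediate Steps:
g(k, a) = 35*k (g(k, a) = ((1 + 6)*k)*5 = (7*k)*5 = 35*k)
j(z) = 35*z**2 (j(z) = z*(35*z) = 35*z**2)
H = -840 (H = 210*(-4) = -840)
(j(-43) + 3589)*(H - 1722) = (35*(-43)**2 + 3589)*(-840 - 1722) = (35*1849 + 3589)*(-2562) = (64715 + 3589)*(-2562) = 68304*(-2562) = -174994848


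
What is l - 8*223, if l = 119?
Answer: -1665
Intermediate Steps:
l - 8*223 = 119 - 8*223 = 119 - 1784 = -1665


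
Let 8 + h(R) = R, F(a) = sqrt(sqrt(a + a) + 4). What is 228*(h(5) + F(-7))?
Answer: -684 + 228*sqrt(4 + I*sqrt(14)) ≈ -187.68 + 195.95*I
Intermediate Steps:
F(a) = sqrt(4 + sqrt(2)*sqrt(a)) (F(a) = sqrt(sqrt(2*a) + 4) = sqrt(sqrt(2)*sqrt(a) + 4) = sqrt(4 + sqrt(2)*sqrt(a)))
h(R) = -8 + R
228*(h(5) + F(-7)) = 228*((-8 + 5) + sqrt(4 + sqrt(2)*sqrt(-7))) = 228*(-3 + sqrt(4 + sqrt(2)*(I*sqrt(7)))) = 228*(-3 + sqrt(4 + I*sqrt(14))) = -684 + 228*sqrt(4 + I*sqrt(14))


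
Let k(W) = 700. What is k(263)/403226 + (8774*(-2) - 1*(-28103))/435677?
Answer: 2280512165/87838147001 ≈ 0.025963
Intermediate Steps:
k(263)/403226 + (8774*(-2) - 1*(-28103))/435677 = 700/403226 + (8774*(-2) - 1*(-28103))/435677 = 700*(1/403226) + (-17548 + 28103)*(1/435677) = 350/201613 + 10555*(1/435677) = 350/201613 + 10555/435677 = 2280512165/87838147001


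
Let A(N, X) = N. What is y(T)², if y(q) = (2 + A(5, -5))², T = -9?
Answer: 2401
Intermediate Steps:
y(q) = 49 (y(q) = (2 + 5)² = 7² = 49)
y(T)² = 49² = 2401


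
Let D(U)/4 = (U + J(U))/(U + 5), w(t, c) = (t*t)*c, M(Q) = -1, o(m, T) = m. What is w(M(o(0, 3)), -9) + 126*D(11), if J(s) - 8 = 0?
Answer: 1179/2 ≈ 589.50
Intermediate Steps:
J(s) = 8 (J(s) = 8 + 0 = 8)
w(t, c) = c*t**2 (w(t, c) = t**2*c = c*t**2)
D(U) = 4*(8 + U)/(5 + U) (D(U) = 4*((U + 8)/(U + 5)) = 4*((8 + U)/(5 + U)) = 4*(8 + U)/(5 + U))
w(M(o(0, 3)), -9) + 126*D(11) = -9*(-1)**2 + 126*(4*(8 + 11)/(5 + 11)) = -9*1 + 126*(4*19/16) = -9 + 126*(4*(1/16)*19) = -9 + 126*(19/4) = -9 + 1197/2 = 1179/2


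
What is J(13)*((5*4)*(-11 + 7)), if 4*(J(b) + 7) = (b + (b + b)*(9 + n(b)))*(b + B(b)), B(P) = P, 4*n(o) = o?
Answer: -171820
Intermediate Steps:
n(o) = o/4
J(b) = -7 + b*(b + 2*b*(9 + b/4))/2 (J(b) = -7 + ((b + (b + b)*(9 + b/4))*(b + b))/4 = -7 + ((b + (2*b)*(9 + b/4))*(2*b))/4 = -7 + ((b + 2*b*(9 + b/4))*(2*b))/4 = -7 + (2*b*(b + 2*b*(9 + b/4)))/4 = -7 + b*(b + 2*b*(9 + b/4))/2)
J(13)*((5*4)*(-11 + 7)) = (-7 + (1/4)*13**3 + (19/2)*13**2)*((5*4)*(-11 + 7)) = (-7 + (1/4)*2197 + (19/2)*169)*(20*(-4)) = (-7 + 2197/4 + 3211/2)*(-80) = (8591/4)*(-80) = -171820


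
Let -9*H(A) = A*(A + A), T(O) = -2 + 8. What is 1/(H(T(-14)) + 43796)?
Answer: 1/43788 ≈ 2.2837e-5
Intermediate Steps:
T(O) = 6
H(A) = -2*A²/9 (H(A) = -A*(A + A)/9 = -A*2*A/9 = -2*A²/9)
1/(H(T(-14)) + 43796) = 1/(-2/9*6² + 43796) = 1/(-2/9*36 + 43796) = 1/(-8 + 43796) = 1/43788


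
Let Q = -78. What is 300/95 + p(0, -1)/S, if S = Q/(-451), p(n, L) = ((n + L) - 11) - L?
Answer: -89579/1482 ≈ -60.445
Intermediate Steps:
p(n, L) = -11 + n (p(n, L) = ((L + n) - 11) - L = (-11 + L + n) - L = -11 + n)
S = 78/451 (S = -78/(-451) = -78*(-1/451) = 78/451 ≈ 0.17295)
300/95 + p(0, -1)/S = 300/95 + (-11 + 0)/(78/451) = 300*(1/95) - 11*451/78 = 60/19 - 4961/78 = -89579/1482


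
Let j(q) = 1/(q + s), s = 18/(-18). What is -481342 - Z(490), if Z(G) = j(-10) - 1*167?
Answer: -5292924/11 ≈ -4.8118e+5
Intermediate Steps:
s = -1 (s = 18*(-1/18) = -1)
j(q) = 1/(-1 + q) (j(q) = 1/(q - 1) = 1/(-1 + q))
Z(G) = -1838/11 (Z(G) = 1/(-1 - 10) - 1*167 = 1/(-11) - 167 = -1/11 - 167 = -1838/11)
-481342 - Z(490) = -481342 - 1*(-1838/11) = -481342 + 1838/11 = -5292924/11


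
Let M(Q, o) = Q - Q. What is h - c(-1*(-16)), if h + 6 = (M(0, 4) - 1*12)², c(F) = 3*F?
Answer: 90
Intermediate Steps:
M(Q, o) = 0
h = 138 (h = -6 + (0 - 1*12)² = -6 + (0 - 12)² = -6 + (-12)² = -6 + 144 = 138)
h - c(-1*(-16)) = 138 - 3*(-1*(-16)) = 138 - 3*16 = 138 - 1*48 = 138 - 48 = 90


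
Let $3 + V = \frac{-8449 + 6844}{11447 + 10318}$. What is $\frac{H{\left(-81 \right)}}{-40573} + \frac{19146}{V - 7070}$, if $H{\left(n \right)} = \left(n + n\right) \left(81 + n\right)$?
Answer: $- \frac{4630141}{1710505} \approx -2.7069$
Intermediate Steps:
$V = - \frac{4460}{1451}$ ($V = -3 + \frac{-8449 + 6844}{11447 + 10318} = -3 - \frac{1605}{21765} = -3 - \frac{107}{1451} = - \frac{4460}{1451} \approx -3.0737$)
$H{\left(n \right)} = 2 n \left(81 + n\right)$
$\frac{H{\left(-81 \right)}}{-40573} + \frac{19146}{V - 7070} = \frac{2 \left(-81\right) \left(81 - 81\right)}{-40573} + \frac{19146}{- \frac{4460}{1451} - 7070} = 2 \left(-81\right) 0 \left(- \frac{1}{40573}\right) + \frac{19146}{- \frac{10263030}{1451}} = 0 \left(- \frac{1}{40573}\right) + 19146 \left(- \frac{1451}{10263030}\right) = 0 - \frac{4630141}{1710505} = - \frac{4630141}{1710505}$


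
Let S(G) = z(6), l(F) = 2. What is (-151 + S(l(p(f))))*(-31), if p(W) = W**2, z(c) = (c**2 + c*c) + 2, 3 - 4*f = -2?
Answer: 2387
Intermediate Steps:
f = 5/4 (f = 3/4 - 1/4*(-2) = 3/4 + 1/2 = 5/4 ≈ 1.2500)
z(c) = 2 + 2*c**2 (z(c) = (c**2 + c**2) + 2 = 2*c**2 + 2 = 2 + 2*c**2)
S(G) = 74 (S(G) = 2 + 2*6**2 = 2 + 2*36 = 2 + 72 = 74)
(-151 + S(l(p(f))))*(-31) = (-151 + 74)*(-31) = -77*(-31) = 2387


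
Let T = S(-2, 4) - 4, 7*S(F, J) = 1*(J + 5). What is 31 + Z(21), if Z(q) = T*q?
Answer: -26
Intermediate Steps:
S(F, J) = 5/7 + J/7 (S(F, J) = (1*(J + 5))/7 = (1*(5 + J))/7 = (5 + J)/7 = 5/7 + J/7)
T = -19/7 (T = (5/7 + (1/7)*4) - 4 = (5/7 + 4/7) - 4 = 9/7 - 4 = -19/7 ≈ -2.7143)
Z(q) = -19*q/7
31 + Z(21) = 31 - 19/7*21 = 31 - 57 = -26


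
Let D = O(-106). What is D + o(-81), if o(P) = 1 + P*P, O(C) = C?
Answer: 6456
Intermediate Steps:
o(P) = 1 + P²
D = -106
D + o(-81) = -106 + (1 + (-81)²) = -106 + (1 + 6561) = -106 + 6562 = 6456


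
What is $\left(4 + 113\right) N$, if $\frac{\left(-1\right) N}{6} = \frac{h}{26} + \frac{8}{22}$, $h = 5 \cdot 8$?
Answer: $- \frac{14688}{11} \approx -1335.3$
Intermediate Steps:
$h = 40$
$N = - \frac{1632}{143}$ ($N = - 6 \left(\frac{40}{26} + \frac{8}{22}\right) = - 6 \left(40 \cdot \frac{1}{26} + 8 \cdot \frac{1}{22}\right) = - 6 \left(\frac{20}{13} + \frac{4}{11}\right) = \left(-6\right) \frac{272}{143} = - \frac{1632}{143} \approx -11.413$)
$\left(4 + 113\right) N = \left(4 + 113\right) \left(- \frac{1632}{143}\right) = 117 \left(- \frac{1632}{143}\right) = - \frac{14688}{11}$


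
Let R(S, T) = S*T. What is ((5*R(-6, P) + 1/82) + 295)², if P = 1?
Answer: 472236361/6724 ≈ 70232.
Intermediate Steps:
((5*R(-6, P) + 1/82) + 295)² = ((5*(-6*1) + 1/82) + 295)² = ((5*(-6) + 1/82) + 295)² = ((-30 + 1/82) + 295)² = (-2459/82 + 295)² = (21731/82)² = 472236361/6724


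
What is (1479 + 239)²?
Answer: 2951524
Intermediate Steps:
(1479 + 239)² = 1718² = 2951524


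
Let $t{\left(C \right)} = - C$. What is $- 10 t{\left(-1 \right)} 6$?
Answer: $-60$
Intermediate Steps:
$- 10 t{\left(-1 \right)} 6 = - 10 \left(\left(-1\right) \left(-1\right)\right) 6 = \left(-10\right) 1 \cdot 6 = \left(-10\right) 6 = -60$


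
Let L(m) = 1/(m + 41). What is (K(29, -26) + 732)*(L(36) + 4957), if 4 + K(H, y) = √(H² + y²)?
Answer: 39695760/11 + 381690*√1517/77 ≈ 3.8018e+6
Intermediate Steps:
L(m) = 1/(41 + m)
K(H, y) = -4 + √(H² + y²)
(K(29, -26) + 732)*(L(36) + 4957) = ((-4 + √(29² + (-26)²)) + 732)*(1/(41 + 36) + 4957) = ((-4 + √(841 + 676)) + 732)*(1/77 + 4957) = ((-4 + √1517) + 732)*(1/77 + 4957) = (728 + √1517)*(381690/77) = 39695760/11 + 381690*√1517/77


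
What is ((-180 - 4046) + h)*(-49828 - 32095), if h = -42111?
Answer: 3796066051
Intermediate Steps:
((-180 - 4046) + h)*(-49828 - 32095) = ((-180 - 4046) - 42111)*(-49828 - 32095) = (-4226 - 42111)*(-81923) = -46337*(-81923) = 3796066051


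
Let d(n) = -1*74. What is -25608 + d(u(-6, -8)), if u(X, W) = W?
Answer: -25682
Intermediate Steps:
d(n) = -74
-25608 + d(u(-6, -8)) = -25608 - 74 = -25682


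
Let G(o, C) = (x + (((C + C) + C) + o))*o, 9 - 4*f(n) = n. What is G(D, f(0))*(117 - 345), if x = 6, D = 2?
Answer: -6726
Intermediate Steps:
f(n) = 9/4 - n/4
G(o, C) = o*(6 + o + 3*C) (G(o, C) = (6 + (((C + C) + C) + o))*o = (6 + ((2*C + C) + o))*o = (6 + (3*C + o))*o = (6 + (o + 3*C))*o = (6 + o + 3*C)*o = o*(6 + o + 3*C))
G(D, f(0))*(117 - 345) = (2*(6 + 2 + 3*(9/4 - ¼*0)))*(117 - 345) = (2*(6 + 2 + 3*(9/4 + 0)))*(-228) = (2*(6 + 2 + 3*(9/4)))*(-228) = (2*(6 + 2 + 27/4))*(-228) = (2*(59/4))*(-228) = (59/2)*(-228) = -6726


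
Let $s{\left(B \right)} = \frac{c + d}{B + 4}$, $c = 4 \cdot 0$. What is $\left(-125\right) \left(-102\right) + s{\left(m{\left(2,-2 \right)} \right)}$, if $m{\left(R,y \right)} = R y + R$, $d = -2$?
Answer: $12749$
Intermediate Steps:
$c = 0$
$m{\left(R,y \right)} = R + R y$
$s{\left(B \right)} = - \frac{2}{4 + B}$ ($s{\left(B \right)} = \frac{0 - 2}{B + 4} = - \frac{2}{4 + B}$)
$\left(-125\right) \left(-102\right) + s{\left(m{\left(2,-2 \right)} \right)} = \left(-125\right) \left(-102\right) - \frac{2}{4 + 2 \left(1 - 2\right)} = 12750 - \frac{2}{4 + 2 \left(-1\right)} = 12750 - \frac{2}{4 - 2} = 12750 - \frac{2}{2} = 12750 - 1 = 12749$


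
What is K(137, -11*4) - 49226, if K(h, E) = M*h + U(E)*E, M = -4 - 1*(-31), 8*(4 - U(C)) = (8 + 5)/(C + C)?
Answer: -731261/16 ≈ -45704.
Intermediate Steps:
U(C) = 4 - 13/(16*C) (U(C) = 4 - (8 + 5)/(8*(C + C)) = 4 - 13/(8*(2*C)) = 4 - 13*1/(2*C)/8 = 4 - 13/(16*C))
M = 27 (M = -4 + 31 = 27)
K(h, E) = 27*h + E*(4 - 13/(16*E)) (K(h, E) = 27*h + (4 - 13/(16*E))*E = 27*h + E*(4 - 13/(16*E)))
K(137, -11*4) - 49226 = (-13/16 + 4*(-11*4) + 27*137) - 49226 = (-13/16 + 4*(-44) + 3699) - 49226 = (-13/16 - 176 + 3699) - 49226 = 56355/16 - 49226 = -731261/16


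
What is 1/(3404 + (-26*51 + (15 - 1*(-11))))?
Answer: 1/2104 ≈ 0.00047529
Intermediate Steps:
1/(3404 + (-26*51 + (15 - 1*(-11)))) = 1/(3404 + (-1326 + (15 + 11))) = 1/(3404 + (-1326 + 26)) = 1/(3404 - 1300) = 1/2104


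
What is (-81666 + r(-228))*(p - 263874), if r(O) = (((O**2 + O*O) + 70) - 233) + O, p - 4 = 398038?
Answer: 2939755048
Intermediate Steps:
p = 398042 (p = 4 + 398038 = 398042)
r(O) = -163 + O + 2*O**2 (r(O) = (((O**2 + O**2) + 70) - 233) + O = ((2*O**2 + 70) - 233) + O = ((70 + 2*O**2) - 233) + O = (-163 + 2*O**2) + O = -163 + O + 2*O**2)
(-81666 + r(-228))*(p - 263874) = (-81666 + (-163 - 228 + 2*(-228)**2))*(398042 - 263874) = (-81666 + (-163 - 228 + 2*51984))*134168 = (-81666 + (-163 - 228 + 103968))*134168 = (-81666 + 103577)*134168 = 21911*134168 = 2939755048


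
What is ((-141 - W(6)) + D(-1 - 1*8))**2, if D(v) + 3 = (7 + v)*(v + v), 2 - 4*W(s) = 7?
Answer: 182329/16 ≈ 11396.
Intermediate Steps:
W(s) = -5/4 (W(s) = 1/2 - 1/4*7 = 1/2 - 7/4 = -5/4)
D(v) = -3 + 2*v*(7 + v) (D(v) = -3 + (7 + v)*(v + v) = -3 + (7 + v)*(2*v) = -3 + 2*v*(7 + v))
((-141 - W(6)) + D(-1 - 1*8))**2 = ((-141 - 1*(-5/4)) + (-3 + 2*(-1 - 1*8)**2 + 14*(-1 - 1*8)))**2 = ((-141 + 5/4) + (-3 + 2*(-1 - 8)**2 + 14*(-1 - 8)))**2 = (-559/4 + (-3 + 2*(-9)**2 + 14*(-9)))**2 = (-559/4 + (-3 + 2*81 - 126))**2 = (-559/4 + (-3 + 162 - 126))**2 = (-559/4 + 33)**2 = (-427/4)**2 = 182329/16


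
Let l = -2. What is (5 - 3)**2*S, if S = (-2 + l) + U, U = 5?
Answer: 4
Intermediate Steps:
S = 1 (S = (-2 - 2) + 5 = -4 + 5 = 1)
(5 - 3)**2*S = (5 - 3)**2*1 = 2**2*1 = 4*1 = 4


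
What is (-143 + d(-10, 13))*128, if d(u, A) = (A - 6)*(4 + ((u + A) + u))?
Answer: -20992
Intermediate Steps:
d(u, A) = (-6 + A)*(4 + A + 2*u) (d(u, A) = (-6 + A)*(4 + ((A + u) + u)) = (-6 + A)*(4 + (A + 2*u)) = (-6 + A)*(4 + A + 2*u))
(-143 + d(-10, 13))*128 = (-143 + (-24 + 13**2 - 12*(-10) - 2*13 + 2*13*(-10)))*128 = (-143 + (-24 + 169 + 120 - 26 - 260))*128 = (-143 - 21)*128 = -164*128 = -20992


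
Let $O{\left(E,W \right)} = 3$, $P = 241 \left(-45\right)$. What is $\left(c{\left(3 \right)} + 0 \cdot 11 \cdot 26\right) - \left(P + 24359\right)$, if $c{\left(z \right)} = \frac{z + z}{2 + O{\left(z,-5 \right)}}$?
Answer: $- \frac{67564}{5} \approx -13513.0$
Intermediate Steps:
$P = -10845$
$c{\left(z \right)} = \frac{2 z}{5}$ ($c{\left(z \right)} = \frac{z + z}{2 + 3} = \frac{2 z}{5}$)
$\left(c{\left(3 \right)} + 0 \cdot 11 \cdot 26\right) - \left(P + 24359\right) = \left(\frac{2}{5} \cdot 3 + 0 \cdot 11 \cdot 26\right) - \left(-10845 + 24359\right) = \left(\frac{6}{5} + 0 \cdot 26\right) - 13514 = \left(\frac{6}{5} + 0\right) - 13514 = \frac{6}{5} - 13514 = - \frac{67564}{5}$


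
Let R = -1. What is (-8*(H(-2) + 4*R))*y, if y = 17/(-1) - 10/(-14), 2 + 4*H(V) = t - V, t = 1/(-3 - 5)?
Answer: -7353/14 ≈ -525.21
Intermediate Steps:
t = -1/8 (t = 1/(-8) = -1/8 ≈ -0.12500)
H(V) = -17/32 - V/4 (H(V) = -1/2 + (-1/8 - V)/4 = -1/2 + (-1/32 - V/4) = -17/32 - V/4)
y = -114/7 (y = 17*(-1) - 10*(-1/14) = -17 + 5/7 = -114/7 ≈ -16.286)
(-8*(H(-2) + 4*R))*y = -8*((-17/32 - 1/4*(-2)) + 4*(-1))*(-114/7) = -8*((-17/32 + 1/2) - 4)*(-114/7) = -8*(-1/32 - 4)*(-114/7) = -8*(-129/32)*(-114/7) = (129/4)*(-114/7) = -7353/14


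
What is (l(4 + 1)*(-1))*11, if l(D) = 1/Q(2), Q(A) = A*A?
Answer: -11/4 ≈ -2.7500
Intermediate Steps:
Q(A) = A²
l(D) = ¼ (l(D) = 1/(2²) = 1/4 = ¼)
(l(4 + 1)*(-1))*11 = ((¼)*(-1))*11 = -¼*11 = -11/4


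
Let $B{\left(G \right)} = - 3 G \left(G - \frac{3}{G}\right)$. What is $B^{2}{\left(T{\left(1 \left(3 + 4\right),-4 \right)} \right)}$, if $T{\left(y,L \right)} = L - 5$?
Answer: $54756$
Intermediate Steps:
$T{\left(y,L \right)} = -5 + L$
$B{\left(G \right)} = - 3 G \left(G - \frac{3}{G}\right)$
$B^{2}{\left(T{\left(1 \left(3 + 4\right),-4 \right)} \right)} = \left(9 - 3 \left(-5 - 4\right)^{2}\right)^{2} = \left(9 - 3 \left(-9\right)^{2}\right)^{2} = \left(9 - 243\right)^{2} = \left(-234\right)^{2} = 54756$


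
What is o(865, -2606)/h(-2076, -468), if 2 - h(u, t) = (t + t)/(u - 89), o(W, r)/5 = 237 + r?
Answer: -25644425/3394 ≈ -7555.8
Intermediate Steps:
o(W, r) = 1185 + 5*r (o(W, r) = 5*(237 + r) = 1185 + 5*r)
h(u, t) = 2 - 2*t/(-89 + u) (h(u, t) = 2 - (t + t)/(u - 89) = 2 - 2*t/(-89 + u))
o(865, -2606)/h(-2076, -468) = (1185 + 5*(-2606))/((2*(-89 - 2076 - 1*(-468))/(-89 - 2076))) = (1185 - 13030)/((2*(-89 - 2076 + 468)/(-2165))) = -11845/(2*(-1/2165)*(-1697)) = -11845/3394/2165 = -11845*2165/3394 = -25644425/3394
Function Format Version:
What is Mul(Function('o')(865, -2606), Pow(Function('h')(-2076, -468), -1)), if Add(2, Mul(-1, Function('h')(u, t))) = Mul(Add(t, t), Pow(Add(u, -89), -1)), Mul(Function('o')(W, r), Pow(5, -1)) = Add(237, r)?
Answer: Rational(-25644425, 3394) ≈ -7555.8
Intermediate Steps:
Function('o')(W, r) = Add(1185, Mul(5, r)) (Function('o')(W, r) = Mul(5, Add(237, r)) = Add(1185, Mul(5, r)))
Function('h')(u, t) = Add(2, Mul(-2, t, Pow(Add(-89, u), -1))) (Function('h')(u, t) = Add(2, Mul(-1, Mul(Add(t, t), Pow(Add(u, -89), -1)))) = Add(2, Mul(-1, Mul(Mul(2, t), Pow(Add(-89, u), -1)))) = Add(2, Mul(-1, Mul(2, t, Pow(Add(-89, u), -1)))) = Add(2, Mul(-2, t, Pow(Add(-89, u), -1))))
Mul(Function('o')(865, -2606), Pow(Function('h')(-2076, -468), -1)) = Mul(Add(1185, Mul(5, -2606)), Pow(Mul(2, Pow(Add(-89, -2076), -1), Add(-89, -2076, Mul(-1, -468))), -1)) = Mul(Add(1185, -13030), Pow(Mul(2, Pow(-2165, -1), Add(-89, -2076, 468)), -1)) = Mul(-11845, Pow(Mul(2, Rational(-1, 2165), -1697), -1)) = Mul(-11845, Pow(Rational(3394, 2165), -1)) = Mul(-11845, Rational(2165, 3394)) = Rational(-25644425, 3394)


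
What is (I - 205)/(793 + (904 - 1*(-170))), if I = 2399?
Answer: 2194/1867 ≈ 1.1751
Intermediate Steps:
(I - 205)/(793 + (904 - 1*(-170))) = (2399 - 205)/(793 + (904 - 1*(-170))) = 2194/(793 + (904 + 170)) = 2194/(793 + 1074) = 2194/1867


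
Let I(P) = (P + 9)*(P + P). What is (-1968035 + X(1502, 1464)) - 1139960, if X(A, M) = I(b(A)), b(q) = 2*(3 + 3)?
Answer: -3107491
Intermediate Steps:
b(q) = 12 (b(q) = 2*6 = 12)
I(P) = 2*P*(9 + P) (I(P) = (9 + P)*(2*P) = 2*P*(9 + P))
X(A, M) = 504 (X(A, M) = 2*12*(9 + 12) = 2*12*21 = 504)
(-1968035 + X(1502, 1464)) - 1139960 = (-1968035 + 504) - 1139960 = -1967531 - 1139960 = -3107491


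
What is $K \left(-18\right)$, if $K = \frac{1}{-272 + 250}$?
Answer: $\frac{9}{11} \approx 0.81818$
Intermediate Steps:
$K = - \frac{1}{22}$ ($K = \frac{1}{-22} = - \frac{1}{22} \approx -0.045455$)
$K \left(-18\right) = \left(- \frac{1}{22}\right) \left(-18\right) = \frac{9}{11}$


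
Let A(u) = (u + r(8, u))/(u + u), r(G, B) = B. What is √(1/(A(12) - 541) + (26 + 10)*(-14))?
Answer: I*√4082415/90 ≈ 22.45*I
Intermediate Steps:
A(u) = 1 (A(u) = (u + u)/(u + u) = (2*u)/((2*u)) = (2*u)*(1/(2*u)) = 1)
√(1/(A(12) - 541) + (26 + 10)*(-14)) = √(1/(1 - 541) + (26 + 10)*(-14)) = √(1/(-540) + 36*(-14)) = √(-1/540 - 504) = √(-272161/540) = I*√4082415/90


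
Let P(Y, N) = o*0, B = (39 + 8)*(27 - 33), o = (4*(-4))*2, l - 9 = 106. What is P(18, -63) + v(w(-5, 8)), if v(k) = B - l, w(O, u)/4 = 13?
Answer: -397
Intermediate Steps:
l = 115 (l = 9 + 106 = 115)
w(O, u) = 52 (w(O, u) = 4*13 = 52)
o = -32 (o = -16*2 = -32)
B = -282 (B = 47*(-6) = -282)
P(Y, N) = 0 (P(Y, N) = -32*0 = 0)
v(k) = -397 (v(k) = -282 - 1*115 = -282 - 115 = -397)
P(18, -63) + v(w(-5, 8)) = 0 - 397 = -397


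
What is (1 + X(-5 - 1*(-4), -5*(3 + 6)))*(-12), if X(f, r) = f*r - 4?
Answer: -504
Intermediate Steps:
X(f, r) = -4 + f*r
(1 + X(-5 - 1*(-4), -5*(3 + 6)))*(-12) = (1 + (-4 + (-5 - 1*(-4))*(-5*(3 + 6))))*(-12) = (1 + (-4 + (-5 + 4)*(-5*9)))*(-12) = (1 + (-4 - 1*(-45)))*(-12) = (1 + (-4 + 45))*(-12) = (1 + 41)*(-12) = 42*(-12) = -504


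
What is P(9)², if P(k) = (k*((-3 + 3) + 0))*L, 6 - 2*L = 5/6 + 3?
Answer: 0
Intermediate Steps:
L = 13/12 (L = 3 - (5/6 + 3)/2 = 3 - (5*(⅙) + 3)/2 = 3 - (⅚ + 3)/2 = 3 - ½*23/6 = 3 - 23/12 = 13/12 ≈ 1.0833)
P(k) = 0 (P(k) = (k*((-3 + 3) + 0))*(13/12) = (k*(0 + 0))*(13/12) = (k*0)*(13/12) = 0*(13/12) = 0)
P(9)² = 0² = 0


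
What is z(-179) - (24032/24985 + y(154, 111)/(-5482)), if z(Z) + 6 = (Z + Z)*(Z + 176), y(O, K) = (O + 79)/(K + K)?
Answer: 32445269177297/30406844940 ≈ 1067.0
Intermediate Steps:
y(O, K) = (79 + O)/(2*K) (y(O, K) = (79 + O)/((2*K)) = (79 + O)*(1/(2*K)) = (79 + O)/(2*K))
z(Z) = -6 + 2*Z*(176 + Z) (z(Z) = -6 + (Z + Z)*(Z + 176) = -6 + (2*Z)*(176 + Z) = -6 + 2*Z*(176 + Z))
z(-179) - (24032/24985 + y(154, 111)/(-5482)) = (-6 + 2*(-179)**2 + 352*(-179)) - (24032/24985 + ((1/2)*(79 + 154)/111)/(-5482)) = (-6 + 2*32041 - 63008) - (24032*(1/24985) + ((1/2)*(1/111)*233)*(-1/5482)) = (-6 + 64082 - 63008) - (24032/24985 + (233/222)*(-1/5482)) = 1068 - (24032/24985 - 233/1217004) = 1068 - 1*29241218623/30406844940 = 1068 - 29241218623/30406844940 = 32445269177297/30406844940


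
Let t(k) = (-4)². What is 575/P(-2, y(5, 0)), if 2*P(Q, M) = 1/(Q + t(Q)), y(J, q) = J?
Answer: 16100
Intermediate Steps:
t(k) = 16
P(Q, M) = 1/(2*(16 + Q)) (P(Q, M) = 1/(2*(Q + 16)) = 1/(2*(16 + Q)))
575/P(-2, y(5, 0)) = 575/((1/(2*(16 - 2)))) = 575/(((½)/14)) = 575/(((½)*(1/14))) = 575/(1/28) = 575*28 = 16100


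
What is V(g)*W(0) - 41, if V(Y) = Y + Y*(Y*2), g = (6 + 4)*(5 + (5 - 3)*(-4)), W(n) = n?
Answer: -41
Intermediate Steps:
g = -30 (g = 10*(5 + 2*(-4)) = 10*(5 - 8) = 10*(-3) = -30)
V(Y) = Y + 2*Y**2 (V(Y) = Y + Y*(2*Y) = Y + 2*Y**2)
V(g)*W(0) - 41 = -30*(1 + 2*(-30))*0 - 41 = -30*(1 - 60)*0 - 41 = -30*(-59)*0 - 41 = 1770*0 - 41 = 0 - 41 = -41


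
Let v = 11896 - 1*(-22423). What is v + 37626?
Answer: 71945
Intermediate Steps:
v = 34319 (v = 11896 + 22423 = 34319)
v + 37626 = 34319 + 37626 = 71945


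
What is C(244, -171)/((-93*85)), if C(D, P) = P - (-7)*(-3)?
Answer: 64/2635 ≈ 0.024288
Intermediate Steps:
C(D, P) = -21 + P (C(D, P) = P - 1*21 = P - 21 = -21 + P)
C(244, -171)/((-93*85)) = (-21 - 171)/((-93*85)) = -192/(-7905) = -192*(-1/7905) = 64/2635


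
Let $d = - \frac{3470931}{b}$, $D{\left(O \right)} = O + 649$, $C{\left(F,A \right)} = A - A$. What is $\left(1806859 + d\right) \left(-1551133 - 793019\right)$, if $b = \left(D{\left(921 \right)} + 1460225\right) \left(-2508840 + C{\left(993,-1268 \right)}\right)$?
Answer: $- \frac{23971458773176849836969}{5659582975} \approx -4.2356 \cdot 10^{12}$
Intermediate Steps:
$C{\left(F,A \right)} = 0$
$D{\left(O \right)} = 649 + O$
$b = -3667409767800$ ($b = \left(\left(649 + 921\right) + 1460225\right) \left(-2508840 + 0\right) = \left(1570 + 1460225\right) \left(-2508840\right) = 1461795 \left(-2508840\right) = -3667409767800$)
$d = \frac{42851}{45276663800}$ ($d = - \frac{3470931}{-3667409767800} = \left(-3470931\right) \left(- \frac{1}{3667409767800}\right) = \frac{42851}{45276663800} \approx 9.4643 \cdot 10^{-7}$)
$\left(1806859 + d\right) \left(-1551133 - 793019\right) = \left(1806859 + \frac{42851}{45276663800}\right) \left(-1551133 - 793019\right) = \frac{81808547477047051}{45276663800} \left(-2344152\right) = - \frac{23971458773176849836969}{5659582975}$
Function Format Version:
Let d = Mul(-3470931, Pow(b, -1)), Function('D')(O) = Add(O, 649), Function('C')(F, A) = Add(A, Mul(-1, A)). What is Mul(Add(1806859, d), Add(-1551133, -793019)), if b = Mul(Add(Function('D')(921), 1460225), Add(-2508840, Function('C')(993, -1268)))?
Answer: Rational(-23971458773176849836969, 5659582975) ≈ -4.2356e+12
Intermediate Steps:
Function('C')(F, A) = 0
Function('D')(O) = Add(649, O)
b = -3667409767800 (b = Mul(Add(Add(649, 921), 1460225), Add(-2508840, 0)) = Mul(Add(1570, 1460225), -2508840) = Mul(1461795, -2508840) = -3667409767800)
d = Rational(42851, 45276663800) (d = Mul(-3470931, Pow(-3667409767800, -1)) = Mul(-3470931, Rational(-1, 3667409767800)) = Rational(42851, 45276663800) ≈ 9.4643e-7)
Mul(Add(1806859, d), Add(-1551133, -793019)) = Mul(Add(1806859, Rational(42851, 45276663800)), Add(-1551133, -793019)) = Mul(Rational(81808547477047051, 45276663800), -2344152) = Rational(-23971458773176849836969, 5659582975)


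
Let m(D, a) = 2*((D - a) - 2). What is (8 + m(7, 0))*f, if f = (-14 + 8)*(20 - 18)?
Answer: -216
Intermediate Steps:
f = -12 (f = -6*2 = -12)
m(D, a) = -4 - 2*a + 2*D (m(D, a) = 2*(-2 + D - a) = -4 - 2*a + 2*D)
(8 + m(7, 0))*f = (8 + (-4 - 2*0 + 2*7))*(-12) = (8 + (-4 + 0 + 14))*(-12) = (8 + 10)*(-12) = 18*(-12) = -216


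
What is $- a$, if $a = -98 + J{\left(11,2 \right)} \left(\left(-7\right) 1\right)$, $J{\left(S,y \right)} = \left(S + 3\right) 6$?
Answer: $686$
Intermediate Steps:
$J{\left(S,y \right)} = 18 + 6 S$ ($J{\left(S,y \right)} = \left(3 + S\right) 6 = 18 + 6 S$)
$a = -686$ ($a = -98 + \left(18 + 6 \cdot 11\right) \left(\left(-7\right) 1\right) = -98 + \left(18 + 66\right) \left(-7\right) = -98 + 84 \left(-7\right) = -98 - 588 = -686$)
$- a = \left(-1\right) \left(-686\right) = 686$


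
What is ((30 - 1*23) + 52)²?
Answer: 3481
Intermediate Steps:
((30 - 1*23) + 52)² = ((30 - 23) + 52)² = (7 + 52)² = 59² = 3481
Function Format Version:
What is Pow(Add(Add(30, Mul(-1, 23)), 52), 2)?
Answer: 3481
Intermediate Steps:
Pow(Add(Add(30, Mul(-1, 23)), 52), 2) = Pow(Add(Add(30, -23), 52), 2) = Pow(Add(7, 52), 2) = Pow(59, 2) = 3481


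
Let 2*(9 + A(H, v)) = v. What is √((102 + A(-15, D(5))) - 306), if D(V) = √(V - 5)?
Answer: I*√213 ≈ 14.595*I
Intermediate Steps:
D(V) = √(-5 + V)
A(H, v) = -9 + v/2
√((102 + A(-15, D(5))) - 306) = √((102 + (-9 + √(-5 + 5)/2)) - 306) = √((102 + (-9 + √0/2)) - 306) = √((102 + (-9 + (½)*0)) - 306) = √((102 + (-9 + 0)) - 306) = √((102 - 9) - 306) = √(93 - 306) = √(-213) = I*√213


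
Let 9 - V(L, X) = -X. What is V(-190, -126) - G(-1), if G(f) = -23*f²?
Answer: -94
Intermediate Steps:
V(L, X) = 9 + X (V(L, X) = 9 - (-1)*X = 9 + X)
V(-190, -126) - G(-1) = (9 - 126) - (-23)*(-1)² = -117 - (-23) = -117 - 1*(-23) = -117 + 23 = -94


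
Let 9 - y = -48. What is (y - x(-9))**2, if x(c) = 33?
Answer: 576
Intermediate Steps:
y = 57 (y = 9 - 1*(-48) = 9 + 48 = 57)
(y - x(-9))**2 = (57 - 1*33)**2 = (57 - 33)**2 = 24**2 = 576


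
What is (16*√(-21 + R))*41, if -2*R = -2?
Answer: 1312*I*√5 ≈ 2933.7*I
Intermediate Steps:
R = 1 (R = -½*(-2) = 1)
(16*√(-21 + R))*41 = (16*√(-21 + 1))*41 = (16*√(-20))*41 = (16*(2*I*√5))*41 = (32*I*√5)*41 = 1312*I*√5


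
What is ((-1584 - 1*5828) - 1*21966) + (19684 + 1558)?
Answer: -8136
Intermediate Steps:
((-1584 - 1*5828) - 1*21966) + (19684 + 1558) = ((-1584 - 5828) - 21966) + 21242 = (-7412 - 21966) + 21242 = -29378 + 21242 = -8136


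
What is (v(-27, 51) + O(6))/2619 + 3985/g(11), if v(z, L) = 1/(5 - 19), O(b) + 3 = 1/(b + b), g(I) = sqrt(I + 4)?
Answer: -251/219996 + 797*sqrt(15)/3 ≈ 1028.9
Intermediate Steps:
g(I) = sqrt(4 + I)
O(b) = -3 + 1/(2*b) (O(b) = -3 + 1/(b + b) = -3 + 1/(2*b))
v(z, L) = -1/14 (v(z, L) = 1/(-14) = -1/14)
(v(-27, 51) + O(6))/2619 + 3985/g(11) = (-1/14 + (-3 + (1/2)/6))/2619 + 3985/(sqrt(4 + 11)) = (-1/14 + (-3 + (1/2)*(1/6)))*(1/2619) + 3985/(sqrt(15)) = (-1/14 + (-3 + 1/12))*(1/2619) + 3985*(sqrt(15)/15) = (-1/14 - 35/12)*(1/2619) + 797*sqrt(15)/3 = -251/84*1/2619 + 797*sqrt(15)/3 = -251/219996 + 797*sqrt(15)/3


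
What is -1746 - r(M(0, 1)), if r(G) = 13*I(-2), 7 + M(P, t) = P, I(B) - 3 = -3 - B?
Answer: -1772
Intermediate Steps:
I(B) = -B (I(B) = 3 + (-3 - B) = -B)
M(P, t) = -7 + P
r(G) = 26 (r(G) = 13*(-1*(-2)) = 13*2 = 26)
-1746 - r(M(0, 1)) = -1746 - 1*26 = -1746 - 26 = -1772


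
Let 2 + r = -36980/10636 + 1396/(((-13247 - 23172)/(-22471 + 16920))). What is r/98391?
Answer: 20074742267/9527999563311 ≈ 0.0021069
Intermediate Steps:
r = 20074742267/96838121 (r = -2 + (-36980/10636 + 1396/(((-13247 - 23172)/(-22471 + 16920)))) = -2 + (-36980*1/10636 + 1396/((-36419/(-5551)))) = -2 + (-9245/2659 + 1396/((-36419*(-1/5551)))) = -2 + (-9245/2659 + 1396/(36419/5551)) = -2 + (-9245/2659 + 1396*(5551/36419)) = -2 + (-9245/2659 + 7749196/36419) = -2 + 20268418509/96838121 = 20074742267/96838121 ≈ 207.30)
r/98391 = (20074742267/96838121)/98391 = (20074742267/96838121)*(1/98391) = 20074742267/9527999563311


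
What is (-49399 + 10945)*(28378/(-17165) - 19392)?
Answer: 12801031198332/17165 ≈ 7.4576e+8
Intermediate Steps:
(-49399 + 10945)*(28378/(-17165) - 19392) = -38454*(28378*(-1/17165) - 19392) = -38454*(-28378/17165 - 19392) = -38454*(-332892058/17165) = 12801031198332/17165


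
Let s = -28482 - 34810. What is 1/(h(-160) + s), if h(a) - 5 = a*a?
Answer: -1/37687 ≈ -2.6534e-5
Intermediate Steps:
s = -63292
h(a) = 5 + a² (h(a) = 5 + a*a = 5 + a²)
1/(h(-160) + s) = 1/((5 + (-160)²) - 63292) = 1/((5 + 25600) - 63292) = 1/(25605 - 63292) = 1/(-37687) = -1/37687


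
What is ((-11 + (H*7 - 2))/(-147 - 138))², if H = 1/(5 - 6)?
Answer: 16/3249 ≈ 0.0049246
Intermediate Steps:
H = -1 (H = 1/(-1) = -1)
((-11 + (H*7 - 2))/(-147 - 138))² = ((-11 + (-1*7 - 2))/(-147 - 138))² = ((-11 + (-7 - 2))/(-285))² = ((-11 - 9)*(-1/285))² = (-20*(-1/285))² = (4/57)² = 16/3249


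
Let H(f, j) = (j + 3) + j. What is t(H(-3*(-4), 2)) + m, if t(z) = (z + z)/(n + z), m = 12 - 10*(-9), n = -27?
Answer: 1013/10 ≈ 101.30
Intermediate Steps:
H(f, j) = 3 + 2*j (H(f, j) = (3 + j) + j = 3 + 2*j)
m = 102 (m = 12 + 90 = 102)
t(z) = 2*z/(-27 + z) (t(z) = (z + z)/(-27 + z) = (2*z)/(-27 + z) = 2*z/(-27 + z))
t(H(-3*(-4), 2)) + m = 2*(3 + 2*2)/(-27 + (3 + 2*2)) + 102 = 2*(3 + 4)/(-27 + (3 + 4)) + 102 = 2*7/(-27 + 7) + 102 = 2*7/(-20) + 102 = 2*7*(-1/20) + 102 = -7/10 + 102 = 1013/10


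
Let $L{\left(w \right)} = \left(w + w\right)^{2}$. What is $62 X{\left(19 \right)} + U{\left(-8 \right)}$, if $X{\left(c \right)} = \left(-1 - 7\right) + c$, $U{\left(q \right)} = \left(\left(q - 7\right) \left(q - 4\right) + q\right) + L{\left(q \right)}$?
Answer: $1110$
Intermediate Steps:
$L{\left(w \right)} = 4 w^{2}$ ($L{\left(w \right)} = \left(2 w\right)^{2} = 4 w^{2}$)
$U{\left(q \right)} = q + 4 q^{2} + \left(-7 + q\right) \left(-4 + q\right)$ ($U{\left(q \right)} = \left(\left(q - 7\right) \left(q - 4\right) + q\right) + 4 q^{2} = \left(\left(-7 + q\right) \left(-4 + q\right) + q\right) + 4 q^{2} = \left(q + \left(-7 + q\right) \left(-4 + q\right)\right) + 4 q^{2} = q + 4 q^{2} + \left(-7 + q\right) \left(-4 + q\right)$)
$X{\left(c \right)} = -8 + c$
$62 X{\left(19 \right)} + U{\left(-8 \right)} = 62 \left(-8 + 19\right) + \left(28 - -80 + 5 \left(-8\right)^{2}\right) = 62 \cdot 11 + \left(28 + 80 + 5 \cdot 64\right) = 682 + \left(28 + 80 + 320\right) = 682 + 428 = 1110$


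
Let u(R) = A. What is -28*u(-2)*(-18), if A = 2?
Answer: 1008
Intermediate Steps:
u(R) = 2
-28*u(-2)*(-18) = -28*2*(-18) = -56*(-18) = 1008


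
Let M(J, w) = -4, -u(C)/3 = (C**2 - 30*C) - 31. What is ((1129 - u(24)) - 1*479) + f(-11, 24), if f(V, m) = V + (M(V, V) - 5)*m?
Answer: -102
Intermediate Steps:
u(C) = 93 - 3*C**2 + 90*C (u(C) = -3*((C**2 - 30*C) - 31) = -3*(-31 + C**2 - 30*C) = 93 - 3*C**2 + 90*C)
f(V, m) = V - 9*m (f(V, m) = V + (-4 - 5)*m = V - 9*m)
((1129 - u(24)) - 1*479) + f(-11, 24) = ((1129 - (93 - 3*24**2 + 90*24)) - 1*479) + (-11 - 9*24) = ((1129 - (93 - 3*576 + 2160)) - 479) + (-11 - 216) = ((1129 - (93 - 1728 + 2160)) - 479) - 227 = ((1129 - 1*525) - 479) - 227 = ((1129 - 525) - 479) - 227 = (604 - 479) - 227 = 125 - 227 = -102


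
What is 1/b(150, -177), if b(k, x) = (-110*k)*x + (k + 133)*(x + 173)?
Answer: 1/2919368 ≈ 3.4254e-7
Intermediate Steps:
b(k, x) = (133 + k)*(173 + x) - 110*k*x (b(k, x) = -110*k*x + (133 + k)*(173 + x) = (133 + k)*(173 + x) - 110*k*x)
1/b(150, -177) = 1/(23009 + 133*(-177) + 173*150 - 109*150*(-177)) = 1/(23009 - 23541 + 25950 + 2893950) = 1/2919368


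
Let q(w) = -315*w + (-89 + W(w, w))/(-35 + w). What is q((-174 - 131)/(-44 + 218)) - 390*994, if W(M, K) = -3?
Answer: -143581242261/370910 ≈ -3.8711e+5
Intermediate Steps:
q(w) = -315*w - 92/(-35 + w) (q(w) = -315*w + (-89 - 3)/(-35 + w) = -315*w - 92/(-35 + w))
q((-174 - 131)/(-44 + 218)) - 390*994 = (-92 - 315*(-174 - 131)**2/(-44 + 218)**2 + 11025*((-174 - 131)/(-44 + 218)))/(-35 + (-174 - 131)/(-44 + 218)) - 390*994 = (-92 - 315*(-305/174)**2 + 11025*(-305/174))/(-35 - 305/174) - 387660 = (-92 - 315*93025/30276 - 1120875/58)/(-6395/174) - 387660 = -174*(-92 - 3255875/3364 - 1120875/58)/6395 - 387660 = -174/6395*(-68576113/3364) - 387660 = 205728339/370910 - 387660 = -143581242261/370910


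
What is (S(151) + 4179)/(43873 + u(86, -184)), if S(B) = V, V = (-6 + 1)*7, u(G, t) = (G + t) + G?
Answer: 4144/43861 ≈ 0.094480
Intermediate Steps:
u(G, t) = t + 2*G
V = -35 (V = -5*7 = -35)
S(B) = -35
(S(151) + 4179)/(43873 + u(86, -184)) = (-35 + 4179)/(43873 + (-184 + 2*86)) = 4144/(43873 + (-184 + 172)) = 4144/(43873 - 12) = 4144/43861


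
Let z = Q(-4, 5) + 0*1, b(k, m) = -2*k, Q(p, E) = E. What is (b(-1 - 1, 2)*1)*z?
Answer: 20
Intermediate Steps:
z = 5 (z = 5 + 0*1 = 5 + 0 = 5)
(b(-1 - 1, 2)*1)*z = (-2*(-1 - 1)*1)*5 = (-2*(-2)*1)*5 = (4*1)*5 = 4*5 = 20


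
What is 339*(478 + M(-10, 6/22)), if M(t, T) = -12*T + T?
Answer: 161025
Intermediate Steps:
M(t, T) = -11*T
339*(478 + M(-10, 6/22)) = 339*(478 - 66/22) = 339*(478 - 11*3/11) = 339*(478 - 3) = 339*475 = 161025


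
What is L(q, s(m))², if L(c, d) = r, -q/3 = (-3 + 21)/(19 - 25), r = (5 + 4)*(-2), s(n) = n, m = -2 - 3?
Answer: 324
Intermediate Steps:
m = -5
r = -18 (r = 9*(-2) = -18)
q = 9 (q = -3*(-3 + 21)/(19 - 25) = -54/(-6) = -54*(-1)/6 = -3*(-3) = 9)
L(c, d) = -18
L(q, s(m))² = (-18)² = 324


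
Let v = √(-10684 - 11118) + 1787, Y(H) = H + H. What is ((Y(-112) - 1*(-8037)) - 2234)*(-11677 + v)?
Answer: -55176310 + 5579*I*√21802 ≈ -5.5176e+7 + 8.2377e+5*I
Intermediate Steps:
Y(H) = 2*H
v = 1787 + I*√21802 (v = √(-21802) + 1787 = I*√21802 + 1787 = 1787 + I*√21802 ≈ 1787.0 + 147.66*I)
((Y(-112) - 1*(-8037)) - 2234)*(-11677 + v) = ((2*(-112) - 1*(-8037)) - 2234)*(-11677 + (1787 + I*√21802)) = ((-224 + 8037) - 2234)*(-9890 + I*√21802) = (7813 - 2234)*(-9890 + I*√21802) = 5579*(-9890 + I*√21802) = -55176310 + 5579*I*√21802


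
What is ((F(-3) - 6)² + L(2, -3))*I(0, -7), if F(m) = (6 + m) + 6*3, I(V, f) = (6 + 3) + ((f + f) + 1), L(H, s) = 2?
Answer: -908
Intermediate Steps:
I(V, f) = 10 + 2*f (I(V, f) = 9 + (2*f + 1) = 9 + (1 + 2*f) = 10 + 2*f)
F(m) = 24 + m (F(m) = (6 + m) + 18 = 24 + m)
((F(-3) - 6)² + L(2, -3))*I(0, -7) = (((24 - 3) - 6)² + 2)*(10 + 2*(-7)) = ((21 - 6)² + 2)*(10 - 14) = (15² + 2)*(-4) = (225 + 2)*(-4) = 227*(-4) = -908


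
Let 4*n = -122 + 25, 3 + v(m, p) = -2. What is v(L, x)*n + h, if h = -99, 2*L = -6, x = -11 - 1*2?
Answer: 89/4 ≈ 22.250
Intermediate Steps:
x = -13 (x = -11 - 2 = -13)
L = -3 (L = (1/2)*(-6) = -3)
v(m, p) = -5 (v(m, p) = -3 - 2 = -5)
n = -97/4 (n = (-122 + 25)/4 = (1/4)*(-97) = -97/4 ≈ -24.250)
v(L, x)*n + h = -5*(-97/4) - 99 = 485/4 - 99 = 89/4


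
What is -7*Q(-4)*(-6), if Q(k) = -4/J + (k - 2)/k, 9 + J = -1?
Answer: 399/5 ≈ 79.800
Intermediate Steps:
J = -10 (J = -9 - 1 = -10)
Q(k) = ⅖ + (-2 + k)/k (Q(k) = -4/(-10) + (k - 2)/k = -4*(-⅒) + (-2 + k)/k = ⅖ + (-2 + k)/k)
-7*Q(-4)*(-6) = -7*(7/5 - 2/(-4))*(-6) = -7*(7/5 - 2*(-¼))*(-6) = -7*(7/5 + ½)*(-6) = -7*19/10*(-6) = -133/10*(-6) = 399/5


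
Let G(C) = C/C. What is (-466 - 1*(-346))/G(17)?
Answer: -120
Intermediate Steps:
G(C) = 1
(-466 - 1*(-346))/G(17) = (-466 - 1*(-346))/1 = (-466 + 346)*1 = -120*1 = -120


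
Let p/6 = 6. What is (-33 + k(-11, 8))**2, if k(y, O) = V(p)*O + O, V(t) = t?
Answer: 69169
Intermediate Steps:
p = 36 (p = 6*6 = 36)
k(y, O) = 37*O (k(y, O) = 36*O + O = 37*O)
(-33 + k(-11, 8))**2 = (-33 + 37*8)**2 = (-33 + 296)**2 = 263**2 = 69169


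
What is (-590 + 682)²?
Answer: 8464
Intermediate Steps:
(-590 + 682)² = 92² = 8464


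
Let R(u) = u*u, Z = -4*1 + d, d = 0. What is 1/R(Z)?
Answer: 1/16 ≈ 0.062500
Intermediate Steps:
Z = -4 (Z = -4*1 + 0 = -4 + 0 = -4)
R(u) = u**2
1/R(Z) = 1/((-4)**2) = 1/16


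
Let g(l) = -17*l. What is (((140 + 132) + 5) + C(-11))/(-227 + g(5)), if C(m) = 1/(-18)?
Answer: -4985/5616 ≈ -0.88764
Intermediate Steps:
C(m) = -1/18
(((140 + 132) + 5) + C(-11))/(-227 + g(5)) = (((140 + 132) + 5) - 1/18)/(-227 - 17*5) = ((272 + 5) - 1/18)/(-227 - 85) = (277 - 1/18)/(-312) = (4985/18)*(-1/312) = -4985/5616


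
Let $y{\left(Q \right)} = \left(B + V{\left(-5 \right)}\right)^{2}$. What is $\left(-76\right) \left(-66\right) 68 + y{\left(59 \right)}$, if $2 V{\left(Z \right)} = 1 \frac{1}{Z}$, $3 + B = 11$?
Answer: $\frac{34115041}{100} \approx 3.4115 \cdot 10^{5}$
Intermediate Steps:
$B = 8$ ($B = -3 + 11 = 8$)
$V{\left(Z \right)} = \frac{1}{2 Z}$ ($V{\left(Z \right)} = \frac{1 \frac{1}{Z}}{2} = \frac{1}{2 Z}$)
$y{\left(Q \right)} = \frac{6241}{100}$ ($y{\left(Q \right)} = \left(8 + \frac{1}{2 \left(-5\right)}\right)^{2} = \left(8 + \frac{1}{2} \left(- \frac{1}{5}\right)\right)^{2} = \left(8 - \frac{1}{10}\right)^{2} = \left(\frac{79}{10}\right)^{2} = \frac{6241}{100}$)
$\left(-76\right) \left(-66\right) 68 + y{\left(59 \right)} = \left(-76\right) \left(-66\right) 68 + \frac{6241}{100} = 5016 \cdot 68 + \frac{6241}{100} = 341088 + \frac{6241}{100} = \frac{34115041}{100}$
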